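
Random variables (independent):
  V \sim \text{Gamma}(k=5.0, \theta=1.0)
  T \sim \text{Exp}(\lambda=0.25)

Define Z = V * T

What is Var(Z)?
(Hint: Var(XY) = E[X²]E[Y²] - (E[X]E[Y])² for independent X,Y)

Var(XY) = E[X²]E[Y²] - (E[X]E[Y])²
E[V] = 5, Var(V) = 5
E[T] = 4, Var(T) = 16
E[V²] = 5 + 5² = 30
E[T²] = 16 + 4² = 32
Var(Z) = 30*32 - (5*4)²
= 960 - 400 = 560

560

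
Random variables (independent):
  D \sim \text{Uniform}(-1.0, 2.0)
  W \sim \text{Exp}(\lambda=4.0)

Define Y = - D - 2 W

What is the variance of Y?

For independent RVs: Var(aX + bY) = a²Var(X) + b²Var(Y)
Var(D) = 0.75
Var(W) = 0.0625
Var(Y) = (-1)²*0.75 + (-2)²*0.0625
= 1*0.75 + 4*0.0625 = 1

1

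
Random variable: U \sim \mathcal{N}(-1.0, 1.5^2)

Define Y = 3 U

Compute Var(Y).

For Y = aU + b: Var(Y) = a² * Var(U)
Var(U) = 1.5^2 = 2.25
Var(Y) = 3² * 2.25 = 9 * 2.25 = 20.25

20.25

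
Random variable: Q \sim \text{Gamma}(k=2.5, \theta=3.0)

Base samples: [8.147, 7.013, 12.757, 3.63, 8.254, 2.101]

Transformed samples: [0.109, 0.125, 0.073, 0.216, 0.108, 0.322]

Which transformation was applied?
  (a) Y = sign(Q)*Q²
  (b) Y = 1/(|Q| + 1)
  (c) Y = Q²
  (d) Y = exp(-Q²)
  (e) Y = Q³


Checking option (b) Y = 1/(|Q| + 1):
  Q = 8.147 -> Y = 0.109 ✓
  Q = 7.013 -> Y = 0.125 ✓
  Q = 12.757 -> Y = 0.073 ✓
All samples match this transformation.

(b) 1/(|Q| + 1)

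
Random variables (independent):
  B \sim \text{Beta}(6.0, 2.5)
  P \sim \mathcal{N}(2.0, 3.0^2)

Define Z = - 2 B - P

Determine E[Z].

E[Z] = -2*E[B] - 1*E[P]
E[B] = 0.70588235
E[P] = 2
E[Z] = -2*0.70588235 - 1*2 = -3.4117647

-3.4117647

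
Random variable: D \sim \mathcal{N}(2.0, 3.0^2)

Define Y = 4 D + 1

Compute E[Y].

For Y = 4D + 1:
E[Y] = 4 * E[D] + 1
E[D] = 2.0 = 2
E[Y] = 4 * 2 + 1 = 9

9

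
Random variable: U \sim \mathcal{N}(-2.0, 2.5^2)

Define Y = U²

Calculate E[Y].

E[U²] = Var(U) + (E[U])² = 6.25 + 4 = 10.25

10.25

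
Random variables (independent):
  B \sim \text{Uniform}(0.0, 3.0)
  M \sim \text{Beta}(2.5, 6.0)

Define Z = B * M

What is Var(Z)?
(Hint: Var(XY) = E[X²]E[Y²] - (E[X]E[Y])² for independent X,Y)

Var(XY) = E[X²]E[Y²] - (E[X]E[Y])²
E[B] = 1.5, Var(B) = 0.75
E[M] = 0.29411765, Var(M) = 0.021853943
E[B²] = 0.75 + 1.5² = 3
E[M²] = 0.021853943 + 0.29411765² = 0.10835913
Var(Z) = 3*0.10835913 - (1.5*0.29411765)²
= 0.3250774 - 0.19463668 = 0.13044072

0.13044072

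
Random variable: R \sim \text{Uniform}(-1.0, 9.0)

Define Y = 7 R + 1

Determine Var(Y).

For Y = aR + b: Var(Y) = a² * Var(R)
Var(R) = (9 + 1)^2/12 = 8.3333333
Var(Y) = 7² * 8.3333333 = 49 * 8.3333333 = 408.33333

408.33333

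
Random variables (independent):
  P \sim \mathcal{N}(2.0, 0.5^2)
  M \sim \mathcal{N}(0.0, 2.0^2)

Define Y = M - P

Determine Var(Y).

For independent RVs: Var(aX + bY) = a²Var(X) + b²Var(Y)
Var(P) = 0.25
Var(M) = 4
Var(Y) = (-1)²*0.25 + 1²*4
= 1*0.25 + 1*4 = 4.25

4.25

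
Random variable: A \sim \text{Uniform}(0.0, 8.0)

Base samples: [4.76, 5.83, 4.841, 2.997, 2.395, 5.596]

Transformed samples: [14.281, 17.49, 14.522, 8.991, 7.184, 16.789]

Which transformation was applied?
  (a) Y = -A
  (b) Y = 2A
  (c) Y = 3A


Checking option (c) Y = 3A:
  A = 4.76 -> Y = 14.281 ✓
  A = 5.83 -> Y = 17.49 ✓
  A = 4.841 -> Y = 14.522 ✓
All samples match this transformation.

(c) 3A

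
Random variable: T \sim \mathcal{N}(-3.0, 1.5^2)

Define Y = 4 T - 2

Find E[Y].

For Y = 4T - 2:
E[Y] = 4 * E[T] - 2
E[T] = -3.0 = -3
E[Y] = 4 * (-3) - 2 = -14

-14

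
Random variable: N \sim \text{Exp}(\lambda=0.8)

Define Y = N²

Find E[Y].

Using E[X²] = Var(X) + (E[X])²:
E[N] = 1.25
Var(N) = 1/0.8^2 = 1.5625
E[N²] = 1.5625 + 1.25² = 1.5625 + 1.5625 = 3.125

3.125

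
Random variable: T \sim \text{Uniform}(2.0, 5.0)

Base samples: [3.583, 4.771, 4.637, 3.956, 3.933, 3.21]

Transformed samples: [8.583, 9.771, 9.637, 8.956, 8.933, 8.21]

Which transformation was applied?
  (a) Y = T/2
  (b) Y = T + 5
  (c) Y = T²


Checking option (b) Y = T + 5:
  T = 3.583 -> Y = 8.583 ✓
  T = 4.771 -> Y = 9.771 ✓
  T = 4.637 -> Y = 9.637 ✓
All samples match this transformation.

(b) T + 5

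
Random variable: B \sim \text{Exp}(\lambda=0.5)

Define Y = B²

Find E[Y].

Using E[X²] = Var(X) + (E[X])²:
E[B] = 2
Var(B) = 1/0.5^2 = 4
E[B²] = 4 + 2² = 4 + 4 = 8

8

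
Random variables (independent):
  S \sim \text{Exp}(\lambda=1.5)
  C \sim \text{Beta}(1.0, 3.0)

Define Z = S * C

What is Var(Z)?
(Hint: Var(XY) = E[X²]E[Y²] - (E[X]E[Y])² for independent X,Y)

Var(XY) = E[X²]E[Y²] - (E[X]E[Y])²
E[S] = 0.66666667, Var(S) = 0.44444444
E[C] = 0.25, Var(C) = 0.0375
E[S²] = 0.44444444 + 0.66666667² = 0.88888889
E[C²] = 0.0375 + 0.25² = 0.1
Var(Z) = 0.88888889*0.1 - (0.66666667*0.25)²
= 0.088888889 - 0.027777778 = 0.061111111

0.061111111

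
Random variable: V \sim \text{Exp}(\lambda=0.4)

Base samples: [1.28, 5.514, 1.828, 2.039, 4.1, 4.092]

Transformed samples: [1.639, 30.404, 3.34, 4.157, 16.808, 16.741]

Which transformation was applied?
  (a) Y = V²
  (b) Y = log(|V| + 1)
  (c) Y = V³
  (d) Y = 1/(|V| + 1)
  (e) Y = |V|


Checking option (a) Y = V²:
  V = 1.28 -> Y = 1.639 ✓
  V = 5.514 -> Y = 30.404 ✓
  V = 1.828 -> Y = 3.34 ✓
All samples match this transformation.

(a) V²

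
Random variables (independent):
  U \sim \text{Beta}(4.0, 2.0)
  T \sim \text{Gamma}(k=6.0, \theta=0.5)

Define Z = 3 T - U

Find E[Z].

E[Z] = -1*E[U] + 3*E[T]
E[U] = 0.66666667
E[T] = 3
E[Z] = -1*0.66666667 + 3*3 = 8.3333333

8.3333333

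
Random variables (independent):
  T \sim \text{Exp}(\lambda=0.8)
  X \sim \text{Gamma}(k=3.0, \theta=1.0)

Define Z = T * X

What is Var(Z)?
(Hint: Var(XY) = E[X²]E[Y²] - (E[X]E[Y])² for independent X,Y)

Var(XY) = E[X²]E[Y²] - (E[X]E[Y])²
E[T] = 1.25, Var(T) = 1.5625
E[X] = 3, Var(X) = 3
E[T²] = 1.5625 + 1.25² = 3.125
E[X²] = 3 + 3² = 12
Var(Z) = 3.125*12 - (1.25*3)²
= 37.5 - 14.0625 = 23.4375

23.4375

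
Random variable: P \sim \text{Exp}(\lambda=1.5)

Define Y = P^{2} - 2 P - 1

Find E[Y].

E[Y] = 1*E[P²] - 2*E[P] - 1
E[P] = 0.66666667
E[P²] = Var(P) + (E[P])² = 0.44444444 + 0.44444444 = 0.88888889
E[Y] = 1*0.88888889 - 2*0.66666667 - 1 = -1.4444444

-1.4444444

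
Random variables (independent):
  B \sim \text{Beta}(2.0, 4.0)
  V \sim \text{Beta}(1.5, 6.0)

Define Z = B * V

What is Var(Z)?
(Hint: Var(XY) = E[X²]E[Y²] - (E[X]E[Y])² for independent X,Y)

Var(XY) = E[X²]E[Y²] - (E[X]E[Y])²
E[B] = 0.33333333, Var(B) = 0.031746032
E[V] = 0.2, Var(V) = 0.018823529
E[B²] = 0.031746032 + 0.33333333² = 0.14285714
E[V²] = 0.018823529 + 0.2² = 0.058823529
Var(Z) = 0.14285714*0.058823529 - (0.33333333*0.2)²
= 0.0084033613 - 0.0044444444 = 0.0039589169

0.0039589169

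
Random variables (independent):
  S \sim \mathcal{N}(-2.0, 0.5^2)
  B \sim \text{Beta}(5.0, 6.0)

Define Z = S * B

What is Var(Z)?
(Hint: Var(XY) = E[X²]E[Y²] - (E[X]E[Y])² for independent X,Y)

Var(XY) = E[X²]E[Y²] - (E[X]E[Y])²
E[S] = -2, Var(S) = 0.25
E[B] = 0.45454545, Var(B) = 0.020661157
E[S²] = 0.25 + (-2)² = 4.25
E[B²] = 0.020661157 + 0.45454545² = 0.22727273
Var(Z) = 4.25*0.22727273 - (-2*0.45454545)²
= 0.96590909 - 0.82644628 = 0.13946281

0.13946281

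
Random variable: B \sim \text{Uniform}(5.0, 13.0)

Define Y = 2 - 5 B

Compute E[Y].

For Y = -5B + 2:
E[Y] = -5 * E[B] + 2
E[B] = (5 + 13)/2 = 9
E[Y] = -5 * 9 + 2 = -43

-43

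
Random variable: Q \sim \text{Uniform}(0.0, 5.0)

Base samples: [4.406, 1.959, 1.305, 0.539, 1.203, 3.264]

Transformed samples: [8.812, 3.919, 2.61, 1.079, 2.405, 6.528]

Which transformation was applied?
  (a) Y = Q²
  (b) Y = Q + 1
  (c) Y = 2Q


Checking option (c) Y = 2Q:
  Q = 4.406 -> Y = 8.812 ✓
  Q = 1.959 -> Y = 3.919 ✓
  Q = 1.305 -> Y = 2.61 ✓
All samples match this transformation.

(c) 2Q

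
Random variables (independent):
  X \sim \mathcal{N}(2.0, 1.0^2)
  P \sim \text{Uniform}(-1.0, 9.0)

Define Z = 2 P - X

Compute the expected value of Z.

E[Z] = -1*E[X] + 2*E[P]
E[X] = 2
E[P] = 4
E[Z] = -1*2 + 2*4 = 6

6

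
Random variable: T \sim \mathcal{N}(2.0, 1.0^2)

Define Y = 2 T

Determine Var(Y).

For Y = aT + b: Var(Y) = a² * Var(T)
Var(T) = 1.0^2 = 1
Var(Y) = 2² * 1 = 4 * 1 = 4

4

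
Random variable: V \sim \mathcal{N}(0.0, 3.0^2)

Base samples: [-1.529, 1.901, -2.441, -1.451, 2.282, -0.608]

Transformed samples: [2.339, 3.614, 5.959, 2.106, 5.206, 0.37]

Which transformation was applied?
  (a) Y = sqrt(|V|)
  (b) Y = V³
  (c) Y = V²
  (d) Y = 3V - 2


Checking option (c) Y = V²:
  V = -1.529 -> Y = 2.339 ✓
  V = 1.901 -> Y = 3.614 ✓
  V = -2.441 -> Y = 5.959 ✓
All samples match this transformation.

(c) V²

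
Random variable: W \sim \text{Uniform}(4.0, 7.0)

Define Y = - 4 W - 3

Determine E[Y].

For Y = -4W - 3:
E[Y] = -4 * E[W] - 3
E[W] = (4 + 7)/2 = 5.5
E[Y] = -4 * 5.5 - 3 = -25

-25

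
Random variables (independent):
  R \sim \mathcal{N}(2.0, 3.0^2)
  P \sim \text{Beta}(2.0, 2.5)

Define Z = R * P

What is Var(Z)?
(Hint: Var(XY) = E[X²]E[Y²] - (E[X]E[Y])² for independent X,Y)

Var(XY) = E[X²]E[Y²] - (E[X]E[Y])²
E[R] = 2, Var(R) = 9
E[P] = 0.44444444, Var(P) = 0.044893378
E[R²] = 9 + 2² = 13
E[P²] = 0.044893378 + 0.44444444² = 0.24242424
Var(Z) = 13*0.24242424 - (2*0.44444444)²
= 3.1515152 - 0.79012346 = 2.3613917

2.3613917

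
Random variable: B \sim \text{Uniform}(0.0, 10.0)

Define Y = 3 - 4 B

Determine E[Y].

For Y = -4B + 3:
E[Y] = -4 * E[B] + 3
E[B] = (0 + 10)/2 = 5
E[Y] = -4 * 5 + 3 = -17

-17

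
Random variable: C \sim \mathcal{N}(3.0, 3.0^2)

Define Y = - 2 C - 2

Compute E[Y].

For Y = -2C - 2:
E[Y] = -2 * E[C] - 2
E[C] = 3.0 = 3
E[Y] = -2 * 3 - 2 = -8

-8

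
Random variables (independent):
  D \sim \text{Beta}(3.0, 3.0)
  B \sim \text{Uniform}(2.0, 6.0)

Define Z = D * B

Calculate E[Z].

For independent RVs: E[XY] = E[X]*E[Y]
E[D] = 0.5
E[B] = 4
E[Z] = 0.5 * 4 = 2

2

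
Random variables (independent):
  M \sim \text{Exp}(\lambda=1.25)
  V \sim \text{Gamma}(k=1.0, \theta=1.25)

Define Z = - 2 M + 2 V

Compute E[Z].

E[Z] = -2*E[M] + 2*E[V]
E[M] = 0.8
E[V] = 1.25
E[Z] = -2*0.8 + 2*1.25 = 0.9

0.9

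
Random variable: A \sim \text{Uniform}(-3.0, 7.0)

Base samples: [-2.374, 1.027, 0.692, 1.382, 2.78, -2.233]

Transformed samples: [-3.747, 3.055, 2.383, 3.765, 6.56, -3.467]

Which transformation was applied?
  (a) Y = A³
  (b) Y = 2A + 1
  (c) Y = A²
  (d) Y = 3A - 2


Checking option (b) Y = 2A + 1:
  A = -2.374 -> Y = -3.747 ✓
  A = 1.027 -> Y = 3.055 ✓
  A = 0.692 -> Y = 2.383 ✓
All samples match this transformation.

(b) 2A + 1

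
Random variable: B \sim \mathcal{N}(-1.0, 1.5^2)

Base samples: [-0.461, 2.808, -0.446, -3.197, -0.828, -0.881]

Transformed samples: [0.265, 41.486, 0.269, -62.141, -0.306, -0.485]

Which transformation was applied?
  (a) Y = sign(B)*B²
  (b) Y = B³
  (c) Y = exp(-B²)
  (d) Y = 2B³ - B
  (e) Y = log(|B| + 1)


Checking option (d) Y = 2B³ - B:
  B = -0.461 -> Y = 0.265 ✓
  B = 2.808 -> Y = 41.486 ✓
  B = -0.446 -> Y = 0.269 ✓
All samples match this transformation.

(d) 2B³ - B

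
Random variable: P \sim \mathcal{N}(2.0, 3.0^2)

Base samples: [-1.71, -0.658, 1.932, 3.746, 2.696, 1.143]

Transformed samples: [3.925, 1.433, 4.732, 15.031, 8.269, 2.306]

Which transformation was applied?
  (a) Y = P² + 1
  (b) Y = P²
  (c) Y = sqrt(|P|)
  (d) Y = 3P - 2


Checking option (a) Y = P² + 1:
  P = -1.71 -> Y = 3.925 ✓
  P = -0.658 -> Y = 1.433 ✓
  P = 1.932 -> Y = 4.732 ✓
All samples match this transformation.

(a) P² + 1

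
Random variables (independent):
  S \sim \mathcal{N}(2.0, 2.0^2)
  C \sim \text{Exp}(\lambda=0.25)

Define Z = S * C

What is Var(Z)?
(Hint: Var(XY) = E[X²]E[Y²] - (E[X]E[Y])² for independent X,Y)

Var(XY) = E[X²]E[Y²] - (E[X]E[Y])²
E[S] = 2, Var(S) = 4
E[C] = 4, Var(C) = 16
E[S²] = 4 + 2² = 8
E[C²] = 16 + 4² = 32
Var(Z) = 8*32 - (2*4)²
= 256 - 64 = 192

192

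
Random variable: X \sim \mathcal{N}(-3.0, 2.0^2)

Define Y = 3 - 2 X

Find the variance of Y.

For Y = aX + b: Var(Y) = a² * Var(X)
Var(X) = 2.0^2 = 4
Var(Y) = (-2)² * 4 = 4 * 4 = 16

16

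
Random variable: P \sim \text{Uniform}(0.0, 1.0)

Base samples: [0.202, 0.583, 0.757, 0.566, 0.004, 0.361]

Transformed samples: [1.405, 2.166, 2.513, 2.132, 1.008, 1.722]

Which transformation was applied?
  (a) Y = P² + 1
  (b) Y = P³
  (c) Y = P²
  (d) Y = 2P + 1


Checking option (d) Y = 2P + 1:
  P = 0.202 -> Y = 1.405 ✓
  P = 0.583 -> Y = 2.166 ✓
  P = 0.757 -> Y = 2.513 ✓
All samples match this transformation.

(d) 2P + 1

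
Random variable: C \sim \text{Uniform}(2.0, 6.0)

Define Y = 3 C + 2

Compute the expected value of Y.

For Y = 3C + 2:
E[Y] = 3 * E[C] + 2
E[C] = (2 + 6)/2 = 4
E[Y] = 3 * 4 + 2 = 14

14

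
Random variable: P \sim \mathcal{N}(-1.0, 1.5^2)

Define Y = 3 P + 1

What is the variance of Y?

For Y = aP + b: Var(Y) = a² * Var(P)
Var(P) = 1.5^2 = 2.25
Var(Y) = 3² * 2.25 = 9 * 2.25 = 20.25

20.25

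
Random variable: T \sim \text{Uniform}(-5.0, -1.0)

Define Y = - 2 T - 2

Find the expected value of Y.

For Y = -2T - 2:
E[Y] = -2 * E[T] - 2
E[T] = (-5 - 1)/2 = -3
E[Y] = -2 * (-3) - 2 = 4

4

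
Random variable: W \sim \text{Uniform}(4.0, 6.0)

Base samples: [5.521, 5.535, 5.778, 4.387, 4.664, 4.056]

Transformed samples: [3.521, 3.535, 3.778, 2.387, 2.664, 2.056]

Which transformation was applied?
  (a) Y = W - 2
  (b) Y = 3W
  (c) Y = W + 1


Checking option (a) Y = W - 2:
  W = 5.521 -> Y = 3.521 ✓
  W = 5.535 -> Y = 3.535 ✓
  W = 5.778 -> Y = 3.778 ✓
All samples match this transformation.

(a) W - 2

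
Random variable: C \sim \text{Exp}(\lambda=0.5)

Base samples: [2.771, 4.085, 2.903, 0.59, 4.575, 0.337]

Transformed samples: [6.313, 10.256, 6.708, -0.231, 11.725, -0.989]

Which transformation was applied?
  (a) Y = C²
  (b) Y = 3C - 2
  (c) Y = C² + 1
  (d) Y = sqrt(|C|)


Checking option (b) Y = 3C - 2:
  C = 2.771 -> Y = 6.313 ✓
  C = 4.085 -> Y = 10.256 ✓
  C = 2.903 -> Y = 6.708 ✓
All samples match this transformation.

(b) 3C - 2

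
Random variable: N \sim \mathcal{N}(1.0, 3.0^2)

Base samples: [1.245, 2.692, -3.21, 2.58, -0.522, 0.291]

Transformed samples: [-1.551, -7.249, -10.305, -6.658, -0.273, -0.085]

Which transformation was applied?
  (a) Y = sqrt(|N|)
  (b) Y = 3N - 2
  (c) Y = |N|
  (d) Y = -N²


Checking option (d) Y = -N²:
  N = 1.245 -> Y = -1.551 ✓
  N = 2.692 -> Y = -7.249 ✓
  N = -3.21 -> Y = -10.305 ✓
All samples match this transformation.

(d) -N²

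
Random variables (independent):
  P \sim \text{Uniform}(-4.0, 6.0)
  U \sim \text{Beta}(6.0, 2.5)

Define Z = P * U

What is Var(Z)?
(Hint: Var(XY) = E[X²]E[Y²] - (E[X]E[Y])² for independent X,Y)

Var(XY) = E[X²]E[Y²] - (E[X]E[Y])²
E[P] = 1, Var(P) = 8.3333333
E[U] = 0.70588235, Var(U) = 0.021853943
E[P²] = 8.3333333 + 1² = 9.3333333
E[U²] = 0.021853943 + 0.70588235² = 0.52012384
Var(Z) = 9.3333333*0.52012384 - (1*0.70588235)²
= 4.8544892 - 0.4982699 = 4.3562193

4.3562193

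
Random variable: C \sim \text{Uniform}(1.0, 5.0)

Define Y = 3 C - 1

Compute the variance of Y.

For Y = aC + b: Var(Y) = a² * Var(C)
Var(C) = (5 - 1)^2/12 = 1.3333333
Var(Y) = 3² * 1.3333333 = 9 * 1.3333333 = 12

12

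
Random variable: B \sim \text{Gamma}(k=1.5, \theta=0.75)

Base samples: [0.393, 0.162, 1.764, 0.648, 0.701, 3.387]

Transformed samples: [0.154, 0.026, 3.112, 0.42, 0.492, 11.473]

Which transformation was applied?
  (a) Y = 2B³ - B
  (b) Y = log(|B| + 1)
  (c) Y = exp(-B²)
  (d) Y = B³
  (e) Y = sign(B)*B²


Checking option (e) Y = sign(B)*B²:
  B = 0.393 -> Y = 0.154 ✓
  B = 0.162 -> Y = 0.026 ✓
  B = 1.764 -> Y = 3.112 ✓
All samples match this transformation.

(e) sign(B)*B²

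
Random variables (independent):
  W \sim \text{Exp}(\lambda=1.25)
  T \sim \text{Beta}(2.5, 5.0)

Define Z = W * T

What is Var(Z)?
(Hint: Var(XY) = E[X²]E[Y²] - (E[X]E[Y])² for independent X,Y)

Var(XY) = E[X²]E[Y²] - (E[X]E[Y])²
E[W] = 0.8, Var(W) = 0.64
E[T] = 0.33333333, Var(T) = 0.026143791
E[W²] = 0.64 + 0.8² = 1.28
E[T²] = 0.026143791 + 0.33333333² = 0.1372549
Var(Z) = 1.28*0.1372549 - (0.8*0.33333333)²
= 0.17568627 - 0.071111111 = 0.10457516

0.10457516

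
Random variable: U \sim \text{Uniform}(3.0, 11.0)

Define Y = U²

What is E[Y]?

Using E[X²] = Var(X) + (E[X])²:
E[U] = 7
Var(U) = (11 - 3)^2/12 = 5.3333333
E[U²] = 5.3333333 + 7² = 5.3333333 + 49 = 54.333333

54.333333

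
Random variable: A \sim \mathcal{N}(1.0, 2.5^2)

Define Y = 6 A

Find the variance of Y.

For Y = aA + b: Var(Y) = a² * Var(A)
Var(A) = 2.5^2 = 6.25
Var(Y) = 6² * 6.25 = 36 * 6.25 = 225

225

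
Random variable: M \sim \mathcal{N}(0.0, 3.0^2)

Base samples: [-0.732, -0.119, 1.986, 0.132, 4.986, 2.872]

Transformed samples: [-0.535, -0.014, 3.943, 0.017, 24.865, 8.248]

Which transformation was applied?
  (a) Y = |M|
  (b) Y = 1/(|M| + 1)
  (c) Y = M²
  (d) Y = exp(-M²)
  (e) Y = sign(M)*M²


Checking option (e) Y = sign(M)*M²:
  M = -0.732 -> Y = -0.535 ✓
  M = -0.119 -> Y = -0.014 ✓
  M = 1.986 -> Y = 3.943 ✓
All samples match this transformation.

(e) sign(M)*M²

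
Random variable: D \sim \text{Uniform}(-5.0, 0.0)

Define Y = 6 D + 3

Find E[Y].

For Y = 6D + 3:
E[Y] = 6 * E[D] + 3
E[D] = (-5 + 0)/2 = -2.5
E[Y] = 6 * (-2.5) + 3 = -12

-12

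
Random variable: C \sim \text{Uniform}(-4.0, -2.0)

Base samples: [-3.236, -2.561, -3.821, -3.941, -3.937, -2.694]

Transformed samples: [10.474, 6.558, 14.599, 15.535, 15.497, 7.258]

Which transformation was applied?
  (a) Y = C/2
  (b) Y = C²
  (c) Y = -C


Checking option (b) Y = C²:
  C = -3.236 -> Y = 10.474 ✓
  C = -2.561 -> Y = 6.558 ✓
  C = -3.821 -> Y = 14.599 ✓
All samples match this transformation.

(b) C²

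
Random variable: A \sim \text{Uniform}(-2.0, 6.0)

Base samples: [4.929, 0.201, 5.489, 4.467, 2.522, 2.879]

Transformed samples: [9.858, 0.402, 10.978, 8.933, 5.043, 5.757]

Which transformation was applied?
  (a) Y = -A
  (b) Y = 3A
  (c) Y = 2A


Checking option (c) Y = 2A:
  A = 4.929 -> Y = 9.858 ✓
  A = 0.201 -> Y = 0.402 ✓
  A = 5.489 -> Y = 10.978 ✓
All samples match this transformation.

(c) 2A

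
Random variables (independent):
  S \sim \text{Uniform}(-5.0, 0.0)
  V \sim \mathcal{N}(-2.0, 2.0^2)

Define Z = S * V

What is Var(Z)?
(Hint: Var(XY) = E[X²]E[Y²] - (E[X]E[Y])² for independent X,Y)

Var(XY) = E[X²]E[Y²] - (E[X]E[Y])²
E[S] = -2.5, Var(S) = 2.0833333
E[V] = -2, Var(V) = 4
E[S²] = 2.0833333 + (-2.5)² = 8.3333333
E[V²] = 4 + (-2)² = 8
Var(Z) = 8.3333333*8 - (-2.5*(-2))²
= 66.666667 - 25 = 41.666667

41.666667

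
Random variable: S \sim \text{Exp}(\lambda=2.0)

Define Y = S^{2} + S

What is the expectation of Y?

E[Y] = 1*E[S²] + 1*E[S]
E[S] = 0.5
E[S²] = Var(S) + (E[S])² = 0.25 + 0.25 = 0.5
E[Y] = 1*0.5 + 1*0.5 = 1

1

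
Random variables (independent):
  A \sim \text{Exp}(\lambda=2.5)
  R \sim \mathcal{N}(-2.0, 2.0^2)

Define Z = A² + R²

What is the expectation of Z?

E[Z] = E[A²] + E[R²]
E[A²] = Var(A) + E[A]² = 0.16 + 0.16 = 0.32
E[R²] = Var(R) + E[R]² = 4 + 4 = 8
E[Z] = 0.32 + 8 = 8.32

8.32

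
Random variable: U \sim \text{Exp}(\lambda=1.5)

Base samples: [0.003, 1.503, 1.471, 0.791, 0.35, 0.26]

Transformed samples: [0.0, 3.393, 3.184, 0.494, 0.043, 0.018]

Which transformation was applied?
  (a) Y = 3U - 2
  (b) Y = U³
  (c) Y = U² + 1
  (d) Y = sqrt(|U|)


Checking option (b) Y = U³:
  U = 0.003 -> Y = 0.0 ✓
  U = 1.503 -> Y = 3.393 ✓
  U = 1.471 -> Y = 3.184 ✓
All samples match this transformation.

(b) U³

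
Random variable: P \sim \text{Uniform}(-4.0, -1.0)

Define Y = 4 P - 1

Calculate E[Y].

For Y = 4P - 1:
E[Y] = 4 * E[P] - 1
E[P] = (-4 - 1)/2 = -2.5
E[Y] = 4 * (-2.5) - 1 = -11

-11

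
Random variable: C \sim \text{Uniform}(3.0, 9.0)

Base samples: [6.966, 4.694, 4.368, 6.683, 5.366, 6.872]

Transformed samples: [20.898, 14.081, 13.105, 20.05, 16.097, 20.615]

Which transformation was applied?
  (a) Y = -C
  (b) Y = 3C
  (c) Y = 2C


Checking option (b) Y = 3C:
  C = 6.966 -> Y = 20.898 ✓
  C = 4.694 -> Y = 14.081 ✓
  C = 4.368 -> Y = 13.105 ✓
All samples match this transformation.

(b) 3C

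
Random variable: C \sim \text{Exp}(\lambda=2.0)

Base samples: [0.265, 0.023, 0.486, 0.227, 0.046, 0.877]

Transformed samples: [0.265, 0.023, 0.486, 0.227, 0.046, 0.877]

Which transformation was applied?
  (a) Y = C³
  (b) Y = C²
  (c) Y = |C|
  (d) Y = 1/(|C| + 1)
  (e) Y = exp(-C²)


Checking option (c) Y = |C|:
  C = 0.265 -> Y = 0.265 ✓
  C = 0.023 -> Y = 0.023 ✓
  C = 0.486 -> Y = 0.486 ✓
All samples match this transformation.

(c) |C|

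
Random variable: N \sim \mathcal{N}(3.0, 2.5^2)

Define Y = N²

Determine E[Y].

Using E[X²] = Var(X) + (E[X])²:
E[N] = 3
Var(N) = 2.5^2 = 6.25
E[N²] = 6.25 + 3² = 6.25 + 9 = 15.25

15.25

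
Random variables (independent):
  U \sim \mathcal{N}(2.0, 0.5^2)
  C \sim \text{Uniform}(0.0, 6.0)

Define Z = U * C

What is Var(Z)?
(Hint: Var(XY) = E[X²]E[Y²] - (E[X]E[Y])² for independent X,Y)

Var(XY) = E[X²]E[Y²] - (E[X]E[Y])²
E[U] = 2, Var(U) = 0.25
E[C] = 3, Var(C) = 3
E[U²] = 0.25 + 2² = 4.25
E[C²] = 3 + 3² = 12
Var(Z) = 4.25*12 - (2*3)²
= 51 - 36 = 15

15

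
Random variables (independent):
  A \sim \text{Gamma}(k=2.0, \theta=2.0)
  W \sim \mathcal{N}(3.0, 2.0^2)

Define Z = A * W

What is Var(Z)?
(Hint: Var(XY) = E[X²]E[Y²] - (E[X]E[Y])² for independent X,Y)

Var(XY) = E[X²]E[Y²] - (E[X]E[Y])²
E[A] = 4, Var(A) = 8
E[W] = 3, Var(W) = 4
E[A²] = 8 + 4² = 24
E[W²] = 4 + 3² = 13
Var(Z) = 24*13 - (4*3)²
= 312 - 144 = 168

168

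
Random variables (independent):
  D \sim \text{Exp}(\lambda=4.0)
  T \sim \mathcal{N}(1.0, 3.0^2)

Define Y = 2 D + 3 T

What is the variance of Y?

For independent RVs: Var(aX + bY) = a²Var(X) + b²Var(Y)
Var(D) = 0.0625
Var(T) = 9
Var(Y) = 2²*0.0625 + 3²*9
= 4*0.0625 + 9*9 = 81.25

81.25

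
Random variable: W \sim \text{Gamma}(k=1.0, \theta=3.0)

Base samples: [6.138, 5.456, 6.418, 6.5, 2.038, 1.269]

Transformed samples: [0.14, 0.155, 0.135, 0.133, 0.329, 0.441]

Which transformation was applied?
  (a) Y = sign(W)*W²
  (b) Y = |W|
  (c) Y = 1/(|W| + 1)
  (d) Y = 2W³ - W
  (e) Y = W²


Checking option (c) Y = 1/(|W| + 1):
  W = 6.138 -> Y = 0.14 ✓
  W = 5.456 -> Y = 0.155 ✓
  W = 6.418 -> Y = 0.135 ✓
All samples match this transformation.

(c) 1/(|W| + 1)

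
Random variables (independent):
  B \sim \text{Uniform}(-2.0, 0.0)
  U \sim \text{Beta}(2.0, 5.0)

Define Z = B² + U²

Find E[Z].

E[Z] = E[B²] + E[U²]
E[B²] = Var(B) + E[B]² = 0.33333333 + 1 = 1.3333333
E[U²] = Var(U) + E[U]² = 0.025510204 + 0.081632653 = 0.10714286
E[Z] = 1.3333333 + 0.10714286 = 1.4404762

1.4404762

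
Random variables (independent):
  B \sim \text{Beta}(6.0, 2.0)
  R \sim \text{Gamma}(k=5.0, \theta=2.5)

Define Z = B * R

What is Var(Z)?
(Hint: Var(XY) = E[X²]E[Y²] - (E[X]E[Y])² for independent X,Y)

Var(XY) = E[X²]E[Y²] - (E[X]E[Y])²
E[B] = 0.75, Var(B) = 0.020833333
E[R] = 12.5, Var(R) = 31.25
E[B²] = 0.020833333 + 0.75² = 0.58333333
E[R²] = 31.25 + 12.5² = 187.5
Var(Z) = 0.58333333*187.5 - (0.75*12.5)²
= 109.375 - 87.890625 = 21.484375

21.484375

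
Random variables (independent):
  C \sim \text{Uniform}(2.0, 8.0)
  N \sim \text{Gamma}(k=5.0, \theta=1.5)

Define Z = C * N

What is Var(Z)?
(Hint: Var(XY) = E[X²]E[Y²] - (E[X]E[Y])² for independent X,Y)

Var(XY) = E[X²]E[Y²] - (E[X]E[Y])²
E[C] = 5, Var(C) = 3
E[N] = 7.5, Var(N) = 11.25
E[C²] = 3 + 5² = 28
E[N²] = 11.25 + 7.5² = 67.5
Var(Z) = 28*67.5 - (5*7.5)²
= 1890 - 1406.25 = 483.75

483.75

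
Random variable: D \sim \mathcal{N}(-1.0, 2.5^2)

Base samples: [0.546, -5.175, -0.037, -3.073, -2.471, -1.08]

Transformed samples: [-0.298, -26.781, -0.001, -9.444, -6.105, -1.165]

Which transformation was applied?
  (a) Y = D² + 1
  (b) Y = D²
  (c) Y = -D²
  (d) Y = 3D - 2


Checking option (c) Y = -D²:
  D = 0.546 -> Y = -0.298 ✓
  D = -5.175 -> Y = -26.781 ✓
  D = -0.037 -> Y = -0.001 ✓
All samples match this transformation.

(c) -D²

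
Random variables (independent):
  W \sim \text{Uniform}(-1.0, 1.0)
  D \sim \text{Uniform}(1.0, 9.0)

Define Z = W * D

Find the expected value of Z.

For independent RVs: E[XY] = E[X]*E[Y]
E[W] = 0
E[D] = 5
E[Z] = 0 * 5 = 0

0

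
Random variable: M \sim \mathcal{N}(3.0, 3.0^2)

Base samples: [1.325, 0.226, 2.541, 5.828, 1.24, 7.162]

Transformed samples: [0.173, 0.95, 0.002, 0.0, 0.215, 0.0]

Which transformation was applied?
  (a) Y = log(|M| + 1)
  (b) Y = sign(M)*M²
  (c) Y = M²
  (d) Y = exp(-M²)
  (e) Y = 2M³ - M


Checking option (d) Y = exp(-M²):
  M = 1.325 -> Y = 0.173 ✓
  M = 0.226 -> Y = 0.95 ✓
  M = 2.541 -> Y = 0.002 ✓
All samples match this transformation.

(d) exp(-M²)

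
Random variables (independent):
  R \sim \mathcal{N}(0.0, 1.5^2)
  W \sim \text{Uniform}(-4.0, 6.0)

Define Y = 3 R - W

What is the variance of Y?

For independent RVs: Var(aX + bY) = a²Var(X) + b²Var(Y)
Var(R) = 2.25
Var(W) = 8.3333333
Var(Y) = 3²*2.25 + (-1)²*8.3333333
= 9*2.25 + 1*8.3333333 = 28.583333

28.583333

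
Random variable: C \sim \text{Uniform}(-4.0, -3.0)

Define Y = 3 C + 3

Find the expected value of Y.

For Y = 3C + 3:
E[Y] = 3 * E[C] + 3
E[C] = (-4 - 3)/2 = -3.5
E[Y] = 3 * (-3.5) + 3 = -7.5

-7.5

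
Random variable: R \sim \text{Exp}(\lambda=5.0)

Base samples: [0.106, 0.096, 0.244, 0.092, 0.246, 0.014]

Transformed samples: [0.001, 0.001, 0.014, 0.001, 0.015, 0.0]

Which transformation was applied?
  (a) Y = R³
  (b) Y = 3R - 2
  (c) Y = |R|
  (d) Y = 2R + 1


Checking option (a) Y = R³:
  R = 0.106 -> Y = 0.001 ✓
  R = 0.096 -> Y = 0.001 ✓
  R = 0.244 -> Y = 0.014 ✓
All samples match this transformation.

(a) R³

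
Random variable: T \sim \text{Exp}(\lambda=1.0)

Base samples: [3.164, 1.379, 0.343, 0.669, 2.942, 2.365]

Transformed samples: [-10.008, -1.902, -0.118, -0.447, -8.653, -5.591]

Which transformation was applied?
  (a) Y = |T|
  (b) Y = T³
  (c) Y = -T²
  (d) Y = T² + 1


Checking option (c) Y = -T²:
  T = 3.164 -> Y = -10.008 ✓
  T = 1.379 -> Y = -1.902 ✓
  T = 0.343 -> Y = -0.118 ✓
All samples match this transformation.

(c) -T²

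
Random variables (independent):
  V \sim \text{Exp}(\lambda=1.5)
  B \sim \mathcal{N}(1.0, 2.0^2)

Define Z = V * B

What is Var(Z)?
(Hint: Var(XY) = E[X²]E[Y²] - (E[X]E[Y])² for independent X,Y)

Var(XY) = E[X²]E[Y²] - (E[X]E[Y])²
E[V] = 0.66666667, Var(V) = 0.44444444
E[B] = 1, Var(B) = 4
E[V²] = 0.44444444 + 0.66666667² = 0.88888889
E[B²] = 4 + 1² = 5
Var(Z) = 0.88888889*5 - (0.66666667*1)²
= 4.4444444 - 0.44444444 = 4

4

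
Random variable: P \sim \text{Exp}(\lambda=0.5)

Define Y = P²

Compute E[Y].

Using E[X²] = Var(X) + (E[X])²:
E[P] = 2
Var(P) = 1/0.5^2 = 4
E[P²] = 4 + 2² = 4 + 4 = 8

8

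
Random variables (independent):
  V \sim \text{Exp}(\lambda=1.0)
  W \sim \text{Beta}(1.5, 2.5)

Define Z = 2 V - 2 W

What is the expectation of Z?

E[Z] = 2*E[V] - 2*E[W]
E[V] = 1
E[W] = 0.375
E[Z] = 2*1 - 2*0.375 = 1.25

1.25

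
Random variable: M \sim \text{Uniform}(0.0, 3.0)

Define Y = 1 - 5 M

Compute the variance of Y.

For Y = aM + b: Var(Y) = a² * Var(M)
Var(M) = (3 - 0)^2/12 = 0.75
Var(Y) = (-5)² * 0.75 = 25 * 0.75 = 18.75

18.75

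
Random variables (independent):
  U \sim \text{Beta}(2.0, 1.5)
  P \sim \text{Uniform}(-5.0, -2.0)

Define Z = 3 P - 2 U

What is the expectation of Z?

E[Z] = -2*E[U] + 3*E[P]
E[U] = 0.57142857
E[P] = -3.5
E[Z] = -2*0.57142857 + 3*(-3.5) = -11.642857

-11.642857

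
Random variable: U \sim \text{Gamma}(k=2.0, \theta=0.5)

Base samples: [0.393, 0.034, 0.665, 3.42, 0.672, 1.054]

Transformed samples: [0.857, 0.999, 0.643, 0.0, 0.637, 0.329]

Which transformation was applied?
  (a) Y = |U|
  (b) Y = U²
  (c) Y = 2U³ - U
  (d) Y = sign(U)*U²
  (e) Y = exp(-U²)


Checking option (e) Y = exp(-U²):
  U = 0.393 -> Y = 0.857 ✓
  U = 0.034 -> Y = 0.999 ✓
  U = 0.665 -> Y = 0.643 ✓
All samples match this transformation.

(e) exp(-U²)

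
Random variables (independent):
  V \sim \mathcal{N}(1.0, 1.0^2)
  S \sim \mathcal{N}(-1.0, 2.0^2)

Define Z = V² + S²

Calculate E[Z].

E[Z] = E[V²] + E[S²]
E[V²] = Var(V) + E[V]² = 1 + 1 = 2
E[S²] = Var(S) + E[S]² = 4 + 1 = 5
E[Z] = 2 + 5 = 7

7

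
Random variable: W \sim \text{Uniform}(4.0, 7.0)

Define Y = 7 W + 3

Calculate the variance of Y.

For Y = aW + b: Var(Y) = a² * Var(W)
Var(W) = (7 - 4)^2/12 = 0.75
Var(Y) = 7² * 0.75 = 49 * 0.75 = 36.75

36.75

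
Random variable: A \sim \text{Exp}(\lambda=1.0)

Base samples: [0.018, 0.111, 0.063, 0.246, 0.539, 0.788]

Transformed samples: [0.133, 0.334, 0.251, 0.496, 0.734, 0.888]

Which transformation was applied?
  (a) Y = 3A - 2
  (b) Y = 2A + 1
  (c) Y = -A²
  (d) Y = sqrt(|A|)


Checking option (d) Y = sqrt(|A|):
  A = 0.018 -> Y = 0.133 ✓
  A = 0.111 -> Y = 0.334 ✓
  A = 0.063 -> Y = 0.251 ✓
All samples match this transformation.

(d) sqrt(|A|)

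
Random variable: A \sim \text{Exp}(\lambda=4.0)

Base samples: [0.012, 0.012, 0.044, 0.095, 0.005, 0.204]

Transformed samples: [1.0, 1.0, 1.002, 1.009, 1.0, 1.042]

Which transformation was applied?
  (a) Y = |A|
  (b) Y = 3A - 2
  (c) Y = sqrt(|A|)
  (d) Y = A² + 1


Checking option (d) Y = A² + 1:
  A = 0.012 -> Y = 1.0 ✓
  A = 0.012 -> Y = 1.0 ✓
  A = 0.044 -> Y = 1.002 ✓
All samples match this transformation.

(d) A² + 1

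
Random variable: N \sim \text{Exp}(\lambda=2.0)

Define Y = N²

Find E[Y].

Using E[X²] = Var(X) + (E[X])²:
E[N] = 0.5
Var(N) = 1/2.0^2 = 0.25
E[N²] = 0.25 + 0.5² = 0.25 + 0.25 = 0.5

0.5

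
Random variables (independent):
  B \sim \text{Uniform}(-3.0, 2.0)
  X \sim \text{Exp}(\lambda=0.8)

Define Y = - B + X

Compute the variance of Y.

For independent RVs: Var(aX + bY) = a²Var(X) + b²Var(Y)
Var(B) = 2.0833333
Var(X) = 1.5625
Var(Y) = (-1)²*2.0833333 + 1²*1.5625
= 1*2.0833333 + 1*1.5625 = 3.6458333

3.6458333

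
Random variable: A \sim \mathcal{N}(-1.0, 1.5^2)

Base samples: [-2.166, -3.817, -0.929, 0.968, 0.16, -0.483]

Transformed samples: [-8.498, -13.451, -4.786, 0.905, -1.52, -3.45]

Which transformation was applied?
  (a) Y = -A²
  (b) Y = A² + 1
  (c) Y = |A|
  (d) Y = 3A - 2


Checking option (d) Y = 3A - 2:
  A = -2.166 -> Y = -8.498 ✓
  A = -3.817 -> Y = -13.451 ✓
  A = -0.929 -> Y = -4.786 ✓
All samples match this transformation.

(d) 3A - 2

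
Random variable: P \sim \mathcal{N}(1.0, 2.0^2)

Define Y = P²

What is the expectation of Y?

Using E[X²] = Var(X) + (E[X])²:
E[P] = 1
Var(P) = 2.0^2 = 4
E[P²] = 4 + 1² = 4 + 1 = 5

5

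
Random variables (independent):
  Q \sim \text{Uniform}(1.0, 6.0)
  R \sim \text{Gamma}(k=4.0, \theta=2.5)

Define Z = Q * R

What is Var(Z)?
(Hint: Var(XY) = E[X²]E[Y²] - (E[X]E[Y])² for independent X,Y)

Var(XY) = E[X²]E[Y²] - (E[X]E[Y])²
E[Q] = 3.5, Var(Q) = 2.0833333
E[R] = 10, Var(R) = 25
E[Q²] = 2.0833333 + 3.5² = 14.333333
E[R²] = 25 + 10² = 125
Var(Z) = 14.333333*125 - (3.5*10)²
= 1791.6667 - 1225 = 566.66667

566.66667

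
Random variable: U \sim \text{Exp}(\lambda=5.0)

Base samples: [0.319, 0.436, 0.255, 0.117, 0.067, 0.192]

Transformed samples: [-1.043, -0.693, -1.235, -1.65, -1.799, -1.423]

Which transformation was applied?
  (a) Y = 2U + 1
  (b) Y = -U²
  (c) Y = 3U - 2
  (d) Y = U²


Checking option (c) Y = 3U - 2:
  U = 0.319 -> Y = -1.043 ✓
  U = 0.436 -> Y = -0.693 ✓
  U = 0.255 -> Y = -1.235 ✓
All samples match this transformation.

(c) 3U - 2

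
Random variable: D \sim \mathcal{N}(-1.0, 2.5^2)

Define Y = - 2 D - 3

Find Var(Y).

For Y = aD + b: Var(Y) = a² * Var(D)
Var(D) = 2.5^2 = 6.25
Var(Y) = (-2)² * 6.25 = 4 * 6.25 = 25

25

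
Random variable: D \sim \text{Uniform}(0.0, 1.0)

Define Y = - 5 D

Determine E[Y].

For Y = -5D:
E[Y] = -5 * E[D]
E[D] = (0 + 1)/2 = 0.5
E[Y] = -5 * 0.5 = -2.5

-2.5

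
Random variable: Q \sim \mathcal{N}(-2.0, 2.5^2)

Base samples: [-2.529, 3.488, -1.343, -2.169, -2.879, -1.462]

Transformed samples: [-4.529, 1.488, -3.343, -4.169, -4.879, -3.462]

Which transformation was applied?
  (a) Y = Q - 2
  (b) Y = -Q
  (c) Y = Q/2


Checking option (a) Y = Q - 2:
  Q = -2.529 -> Y = -4.529 ✓
  Q = 3.488 -> Y = 1.488 ✓
  Q = -1.343 -> Y = -3.343 ✓
All samples match this transformation.

(a) Q - 2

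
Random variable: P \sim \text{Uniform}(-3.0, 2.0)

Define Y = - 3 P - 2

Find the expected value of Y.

For Y = -3P - 2:
E[Y] = -3 * E[P] - 2
E[P] = (-3 + 2)/2 = -0.5
E[Y] = -3 * (-0.5) - 2 = -0.5

-0.5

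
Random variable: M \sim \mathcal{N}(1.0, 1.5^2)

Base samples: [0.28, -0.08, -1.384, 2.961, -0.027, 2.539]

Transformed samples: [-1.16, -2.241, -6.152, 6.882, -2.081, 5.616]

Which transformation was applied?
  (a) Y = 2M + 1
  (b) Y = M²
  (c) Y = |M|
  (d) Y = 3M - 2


Checking option (d) Y = 3M - 2:
  M = 0.28 -> Y = -1.16 ✓
  M = -0.08 -> Y = -2.241 ✓
  M = -1.384 -> Y = -6.152 ✓
All samples match this transformation.

(d) 3M - 2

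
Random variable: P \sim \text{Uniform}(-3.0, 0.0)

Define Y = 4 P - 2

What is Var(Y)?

For Y = aP + b: Var(Y) = a² * Var(P)
Var(P) = (0 + 3)^2/12 = 0.75
Var(Y) = 4² * 0.75 = 16 * 0.75 = 12

12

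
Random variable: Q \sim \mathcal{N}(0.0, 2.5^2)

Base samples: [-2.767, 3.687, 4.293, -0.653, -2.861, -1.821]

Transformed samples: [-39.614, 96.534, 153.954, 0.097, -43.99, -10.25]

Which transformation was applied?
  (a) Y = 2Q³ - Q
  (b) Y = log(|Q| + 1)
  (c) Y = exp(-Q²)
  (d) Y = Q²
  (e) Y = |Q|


Checking option (a) Y = 2Q³ - Q:
  Q = -2.767 -> Y = -39.614 ✓
  Q = 3.687 -> Y = 96.534 ✓
  Q = 4.293 -> Y = 153.954 ✓
All samples match this transformation.

(a) 2Q³ - Q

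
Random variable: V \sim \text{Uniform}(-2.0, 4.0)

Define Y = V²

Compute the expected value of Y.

Using E[X²] = Var(X) + (E[X])²:
E[V] = 1
Var(V) = (4 + 2)^2/12 = 3
E[V²] = 3 + 1² = 3 + 1 = 4

4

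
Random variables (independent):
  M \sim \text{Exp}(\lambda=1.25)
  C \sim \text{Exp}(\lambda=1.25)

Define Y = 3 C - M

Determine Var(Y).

For independent RVs: Var(aX + bY) = a²Var(X) + b²Var(Y)
Var(M) = 0.64
Var(C) = 0.64
Var(Y) = (-1)²*0.64 + 3²*0.64
= 1*0.64 + 9*0.64 = 6.4

6.4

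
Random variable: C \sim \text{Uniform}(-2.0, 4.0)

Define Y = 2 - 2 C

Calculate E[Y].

For Y = -2C + 2:
E[Y] = -2 * E[C] + 2
E[C] = (-2 + 4)/2 = 1
E[Y] = -2 * 1 + 2 = 0

0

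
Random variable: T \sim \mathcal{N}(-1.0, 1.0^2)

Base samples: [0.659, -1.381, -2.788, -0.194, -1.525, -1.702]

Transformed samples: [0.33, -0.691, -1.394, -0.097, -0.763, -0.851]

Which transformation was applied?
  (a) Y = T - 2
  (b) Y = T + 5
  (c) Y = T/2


Checking option (c) Y = T/2:
  T = 0.659 -> Y = 0.33 ✓
  T = -1.381 -> Y = -0.691 ✓
  T = -2.788 -> Y = -1.394 ✓
All samples match this transformation.

(c) T/2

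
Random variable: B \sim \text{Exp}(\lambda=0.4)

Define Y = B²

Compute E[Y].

Using E[X²] = Var(X) + (E[X])²:
E[B] = 2.5
Var(B) = 1/0.4^2 = 6.25
E[B²] = 6.25 + 2.5² = 6.25 + 6.25 = 12.5

12.5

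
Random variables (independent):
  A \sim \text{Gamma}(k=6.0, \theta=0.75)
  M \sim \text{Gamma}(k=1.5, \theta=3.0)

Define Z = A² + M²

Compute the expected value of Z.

E[Z] = E[A²] + E[M²]
E[A²] = Var(A) + E[A]² = 3.375 + 20.25 = 23.625
E[M²] = Var(M) + E[M]² = 13.5 + 20.25 = 33.75
E[Z] = 23.625 + 33.75 = 57.375

57.375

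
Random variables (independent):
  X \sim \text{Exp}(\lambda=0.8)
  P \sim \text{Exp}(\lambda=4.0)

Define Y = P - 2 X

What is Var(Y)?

For independent RVs: Var(aX + bY) = a²Var(X) + b²Var(Y)
Var(X) = 1.5625
Var(P) = 0.0625
Var(Y) = (-2)²*1.5625 + 1²*0.0625
= 4*1.5625 + 1*0.0625 = 6.3125

6.3125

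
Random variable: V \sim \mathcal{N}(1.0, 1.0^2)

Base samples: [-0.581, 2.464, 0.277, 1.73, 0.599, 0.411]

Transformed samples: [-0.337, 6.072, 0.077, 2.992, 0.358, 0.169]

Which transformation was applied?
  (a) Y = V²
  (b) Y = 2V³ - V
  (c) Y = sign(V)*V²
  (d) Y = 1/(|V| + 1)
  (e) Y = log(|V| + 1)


Checking option (c) Y = sign(V)*V²:
  V = -0.581 -> Y = -0.337 ✓
  V = 2.464 -> Y = 6.072 ✓
  V = 0.277 -> Y = 0.077 ✓
All samples match this transformation.

(c) sign(V)*V²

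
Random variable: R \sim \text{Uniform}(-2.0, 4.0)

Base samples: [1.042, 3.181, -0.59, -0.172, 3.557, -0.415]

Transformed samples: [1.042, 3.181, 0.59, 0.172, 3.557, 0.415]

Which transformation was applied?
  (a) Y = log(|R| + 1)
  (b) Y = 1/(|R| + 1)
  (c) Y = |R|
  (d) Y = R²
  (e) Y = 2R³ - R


Checking option (c) Y = |R|:
  R = 1.042 -> Y = 1.042 ✓
  R = 3.181 -> Y = 3.181 ✓
  R = -0.59 -> Y = 0.59 ✓
All samples match this transformation.

(c) |R|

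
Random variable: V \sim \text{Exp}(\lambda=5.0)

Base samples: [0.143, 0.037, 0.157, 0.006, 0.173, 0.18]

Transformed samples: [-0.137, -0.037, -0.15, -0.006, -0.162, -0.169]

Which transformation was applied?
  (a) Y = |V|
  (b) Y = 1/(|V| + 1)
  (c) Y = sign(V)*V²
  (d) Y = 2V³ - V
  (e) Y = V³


Checking option (d) Y = 2V³ - V:
  V = 0.143 -> Y = -0.137 ✓
  V = 0.037 -> Y = -0.037 ✓
  V = 0.157 -> Y = -0.15 ✓
All samples match this transformation.

(d) 2V³ - V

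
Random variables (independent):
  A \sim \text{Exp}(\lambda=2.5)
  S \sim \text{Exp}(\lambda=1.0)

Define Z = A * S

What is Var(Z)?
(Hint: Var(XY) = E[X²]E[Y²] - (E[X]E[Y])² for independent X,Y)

Var(XY) = E[X²]E[Y²] - (E[X]E[Y])²
E[A] = 0.4, Var(A) = 0.16
E[S] = 1, Var(S) = 1
E[A²] = 0.16 + 0.4² = 0.32
E[S²] = 1 + 1² = 2
Var(Z) = 0.32*2 - (0.4*1)²
= 0.64 - 0.16 = 0.48

0.48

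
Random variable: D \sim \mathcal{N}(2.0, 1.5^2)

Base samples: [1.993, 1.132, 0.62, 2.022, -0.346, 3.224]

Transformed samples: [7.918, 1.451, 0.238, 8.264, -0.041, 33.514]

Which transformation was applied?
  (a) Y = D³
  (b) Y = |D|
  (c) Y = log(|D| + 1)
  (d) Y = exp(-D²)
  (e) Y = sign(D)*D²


Checking option (a) Y = D³:
  D = 1.993 -> Y = 7.918 ✓
  D = 1.132 -> Y = 1.451 ✓
  D = 0.62 -> Y = 0.238 ✓
All samples match this transformation.

(a) D³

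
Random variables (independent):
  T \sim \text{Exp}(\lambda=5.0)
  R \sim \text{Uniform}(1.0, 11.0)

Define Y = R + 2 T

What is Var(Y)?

For independent RVs: Var(aX + bY) = a²Var(X) + b²Var(Y)
Var(T) = 0.04
Var(R) = 8.3333333
Var(Y) = 2²*0.04 + 1²*8.3333333
= 4*0.04 + 1*8.3333333 = 8.4933333

8.4933333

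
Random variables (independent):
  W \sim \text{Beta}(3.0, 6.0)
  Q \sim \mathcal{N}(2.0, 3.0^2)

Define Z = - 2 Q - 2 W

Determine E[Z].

E[Z] = -2*E[W] - 2*E[Q]
E[W] = 0.33333333
E[Q] = 2
E[Z] = -2*0.33333333 - 2*2 = -4.6666667

-4.6666667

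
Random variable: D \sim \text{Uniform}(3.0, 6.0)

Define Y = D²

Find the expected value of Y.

Using E[X²] = Var(X) + (E[X])²:
E[D] = 4.5
Var(D) = (6 - 3)^2/12 = 0.75
E[D²] = 0.75 + 4.5² = 0.75 + 20.25 = 21

21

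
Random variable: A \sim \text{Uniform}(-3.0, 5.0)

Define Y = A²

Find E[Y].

E[A²] = Var(A) + (E[A])² = 5.3333333 + 1 = 6.3333333

6.3333333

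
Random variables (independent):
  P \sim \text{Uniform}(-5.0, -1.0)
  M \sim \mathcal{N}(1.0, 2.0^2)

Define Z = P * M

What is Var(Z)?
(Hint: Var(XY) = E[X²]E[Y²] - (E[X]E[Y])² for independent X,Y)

Var(XY) = E[X²]E[Y²] - (E[X]E[Y])²
E[P] = -3, Var(P) = 1.3333333
E[M] = 1, Var(M) = 4
E[P²] = 1.3333333 + (-3)² = 10.333333
E[M²] = 4 + 1² = 5
Var(Z) = 10.333333*5 - (-3*1)²
= 51.666667 - 9 = 42.666667

42.666667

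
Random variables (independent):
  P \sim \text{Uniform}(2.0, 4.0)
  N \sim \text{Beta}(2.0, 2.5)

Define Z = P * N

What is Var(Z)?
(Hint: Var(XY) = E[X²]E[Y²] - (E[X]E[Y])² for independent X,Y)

Var(XY) = E[X²]E[Y²] - (E[X]E[Y])²
E[P] = 3, Var(P) = 0.33333333
E[N] = 0.44444444, Var(N) = 0.044893378
E[P²] = 0.33333333 + 3² = 9.3333333
E[N²] = 0.044893378 + 0.44444444² = 0.24242424
Var(Z) = 9.3333333*0.24242424 - (3*0.44444444)²
= 2.2626263 - 1.7777778 = 0.48484848

0.48484848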